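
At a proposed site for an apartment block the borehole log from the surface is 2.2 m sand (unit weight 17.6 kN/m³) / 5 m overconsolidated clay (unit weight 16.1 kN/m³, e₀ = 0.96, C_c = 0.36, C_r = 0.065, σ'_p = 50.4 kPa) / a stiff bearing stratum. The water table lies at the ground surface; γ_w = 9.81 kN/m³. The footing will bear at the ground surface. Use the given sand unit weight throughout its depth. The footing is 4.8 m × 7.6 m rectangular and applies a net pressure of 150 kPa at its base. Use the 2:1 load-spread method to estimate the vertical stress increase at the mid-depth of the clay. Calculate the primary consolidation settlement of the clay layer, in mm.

S_c ≈ 214 mm

Mid-depth of clay below the ground surface: z = 2.2 + 5/2 = 4.7 m.
Total vertical stress at mid-clay: σ_v = 17.6×2.2 + 16.1×2.5 = 78.97 kPa.
Pore pressure: u = 9.81×(4.7 − 0) = 46.107 kPa.
Initial effective stress: σ'_0 = σ_v − u = 78.97 − 46.107 = 32.863 kPa.
Stress increase at mid-clay by the 2:1 spreading method:
Δσ = qBL/((B+z)(L+z)) = 150×4.8×7.6/((4.8+4.7)(7.6+4.7)) = 46.829 kPa
Final effective stress: σ'_f = 32.863 + 46.829 = 79.692 kPa.
σ'_f = 79.692 > σ'_p = 50.4 kPa, so the stress path crosses the preconsolidation pressure — recompression up to σ'_p, then virgin compression beyond:
S_c = H/(1+e₀)·[C_r·log₁₀(σ'_p/σ'_0) + C_c·log₁₀(σ'_f/σ'_p)]
    = 5/1.96 × [0.065×log₁₀(50.4/32.863) + 0.36×log₁₀(79.692/50.4)]
    = 2.551 × [0.012072 + 0.071634] = 0.2135 m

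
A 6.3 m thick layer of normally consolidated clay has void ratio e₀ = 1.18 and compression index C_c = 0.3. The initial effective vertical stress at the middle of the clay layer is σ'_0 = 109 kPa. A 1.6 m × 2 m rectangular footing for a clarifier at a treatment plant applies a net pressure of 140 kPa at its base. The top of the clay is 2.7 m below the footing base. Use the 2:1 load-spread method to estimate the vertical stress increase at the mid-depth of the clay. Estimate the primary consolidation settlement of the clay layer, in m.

Mid-depth of clay below the footing base: z = 2.7 + 6.3/2 = 5.85 m.
Stress increase at mid-clay by the 2:1 spreading method:
Δσ = qBL/((B+z)(L+z)) = 140×1.6×2/((1.6+5.85)(2+5.85)) = 7.6604 kPa
Final effective stress: σ'_f = σ'_0 + Δσ = 109 + 7.6604 = 116.66 kPa.
Normally consolidated clay, so the full stress increment lies on the virgin compression line:
S_c = C_c·H/(1+e₀)·log₁₀(σ'_f/σ'_0) = 0.3×6.3/(1+1.18)×log₁₀(116.66/109)
    = 0.86697 × 0.029495 = 0.02557 m

S_c ≈ 0.0256 m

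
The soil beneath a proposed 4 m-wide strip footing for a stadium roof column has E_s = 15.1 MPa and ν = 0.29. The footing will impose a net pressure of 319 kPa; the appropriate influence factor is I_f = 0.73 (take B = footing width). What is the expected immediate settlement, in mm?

S_e ≈ 56.5 mm

Immediate (elastic) settlement: S_e = q·B·(1−ν²)/E_s · I_f.
E_s = 15.1 MPa = 15100 kPa.
S_e = 319 × 4 × (1 − 0.29²) / 15100 × 0.73
    = 319 × 4 × 0.9159 / 15100 × 0.73
    = 0.0565 m = 56.5 mm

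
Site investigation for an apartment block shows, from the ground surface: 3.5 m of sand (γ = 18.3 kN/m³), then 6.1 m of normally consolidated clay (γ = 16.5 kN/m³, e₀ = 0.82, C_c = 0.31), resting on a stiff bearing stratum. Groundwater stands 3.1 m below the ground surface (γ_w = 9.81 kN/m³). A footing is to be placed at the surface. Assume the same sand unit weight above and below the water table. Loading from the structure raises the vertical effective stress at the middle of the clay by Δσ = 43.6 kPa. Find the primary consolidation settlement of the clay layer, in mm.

S_c ≈ 195 mm

Mid-depth of clay below the ground surface: z = 3.5 + 6.1/2 = 6.55 m.
Total vertical stress at mid-clay: σ_v = 18.3×3.5 + 16.5×3.05 = 114.38 kPa.
Pore pressure: u = 9.81×(6.55 − 3.1) = 33.845 kPa.
Initial effective stress: σ'_0 = σ_v − u = 114.38 − 33.845 = 80.535 kPa.
Final effective stress: σ'_f = σ'_0 + Δσ = 80.535 + 43.6 = 124.13 kPa.
Normally consolidated clay, so the full stress increment lies on the virgin compression line:
S_c = C_c·H/(1+e₀)·log₁₀(σ'_f/σ'_0) = 0.31×6.1/(1+0.82)×log₁₀(124.13/80.535)
    = 1.039 × 0.18789 = 0.1952 m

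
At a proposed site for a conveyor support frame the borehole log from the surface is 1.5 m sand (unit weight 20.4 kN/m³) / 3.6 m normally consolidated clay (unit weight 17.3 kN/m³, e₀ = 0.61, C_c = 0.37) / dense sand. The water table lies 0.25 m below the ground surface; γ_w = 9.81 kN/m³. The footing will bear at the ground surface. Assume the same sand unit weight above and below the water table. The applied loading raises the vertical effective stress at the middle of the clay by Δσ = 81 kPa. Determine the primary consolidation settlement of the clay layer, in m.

Mid-depth of clay below the ground surface: z = 1.5 + 3.6/2 = 3.3 m.
Total vertical stress at mid-clay: σ_v = 20.4×1.5 + 17.3×1.8 = 61.74 kPa.
Pore pressure: u = 9.81×(3.3 − 0.25) = 29.921 kPa.
Initial effective stress: σ'_0 = σ_v − u = 61.74 − 29.921 = 31.819 kPa.
Final effective stress: σ'_f = σ'_0 + Δσ = 31.819 + 81 = 112.82 kPa.
Normally consolidated clay, so the full stress increment lies on the virgin compression line:
S_c = C_c·H/(1+e₀)·log₁₀(σ'_f/σ'_0) = 0.37×3.6/(1+0.61)×log₁₀(112.82/31.819)
    = 0.82733 × 0.5497 = 0.4548 m

S_c ≈ 0.455 m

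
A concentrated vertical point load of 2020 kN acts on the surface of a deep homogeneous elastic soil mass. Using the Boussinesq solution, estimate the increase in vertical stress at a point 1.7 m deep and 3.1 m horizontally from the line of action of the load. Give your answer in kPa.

Boussinesq vertical stress below a point load on an elastic half-space:
Δσ_z = 3P/(2πz²) · [1 + (r/z)²]^(−5/2)
r/z = 3.1/1.7 = 1.8235; [1+(r/z)²]^(−5/2) = 0.025702.
Δσ_z = 3×2020/(2π×1.7²) × 0.025702 = 333.73 × 0.025702 = 8.578 kPa

Δσ_z ≈ 8.58 kPa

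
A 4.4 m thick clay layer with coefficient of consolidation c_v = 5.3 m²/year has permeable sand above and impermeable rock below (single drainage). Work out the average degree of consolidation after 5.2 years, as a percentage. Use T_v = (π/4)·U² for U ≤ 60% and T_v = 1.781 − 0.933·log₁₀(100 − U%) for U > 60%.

U ≈ 97.6 %

Drainage path length: H_d = H = 4.4 m (single drainage).
T_v = c_v·t/H_d² = 5.3×5.2/4.4² = 1.4236.
T_v = 1.4236 corresponds to the U > 60% branch:
U = 1 − 10^((1.781 − T_v)/0.933)/100 = 0.9758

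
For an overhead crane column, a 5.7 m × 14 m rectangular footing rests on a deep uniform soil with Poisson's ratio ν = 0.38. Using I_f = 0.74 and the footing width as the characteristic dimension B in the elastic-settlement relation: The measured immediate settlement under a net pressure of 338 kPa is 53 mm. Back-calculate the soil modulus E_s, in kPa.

E_s ≈ 23000 kPa

S_e = q·B·(1−ν²)/E_s · I_f  ⇒  E_s = q·B·(1−ν²)·I_f / S_e.
E_s = 338 × 5.7 × 0.8556 × 0.74 / 0.053 = 23020 kPa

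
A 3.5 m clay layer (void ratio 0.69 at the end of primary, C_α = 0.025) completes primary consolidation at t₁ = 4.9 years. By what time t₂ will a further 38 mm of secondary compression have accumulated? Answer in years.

t₂ ≈ 26.6 years

S_s = C_α·H/(1+e_p)·log₁₀(t₂/t₁) ⇒ log₁₀(t₂/t₁) = S_s·(1+e_p)/(C_α·H).
log₁₀(t₂/t₁) = 0.038 × (1+0.69) / (0.025×3.5) = 0.7339
t₂ = t₁ × 10^0.7339 = 4.9 × 5.419 = 26.55 years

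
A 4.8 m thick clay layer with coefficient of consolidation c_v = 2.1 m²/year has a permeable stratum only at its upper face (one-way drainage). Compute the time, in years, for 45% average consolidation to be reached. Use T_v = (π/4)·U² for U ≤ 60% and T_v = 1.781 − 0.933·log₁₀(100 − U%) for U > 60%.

Drainage path length: H_d = H = 4.8 m (single drainage).
U ≤ 60%: T_v = (π/4)·U² = (π/4)×0.45² = 0.15904.
t = T_v·H_d²/c_v = 0.15904×4.8²/2.1 = 1.745 years.

t ≈ 1.74 years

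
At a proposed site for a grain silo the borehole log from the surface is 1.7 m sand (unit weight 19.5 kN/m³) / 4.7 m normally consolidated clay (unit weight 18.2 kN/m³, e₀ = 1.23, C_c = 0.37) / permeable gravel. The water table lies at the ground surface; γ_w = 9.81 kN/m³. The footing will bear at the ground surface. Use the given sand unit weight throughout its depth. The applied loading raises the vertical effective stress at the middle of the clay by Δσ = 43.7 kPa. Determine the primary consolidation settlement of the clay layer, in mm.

Mid-depth of clay below the ground surface: z = 1.7 + 4.7/2 = 4.05 m.
Total vertical stress at mid-clay: σ_v = 19.5×1.7 + 18.2×2.35 = 75.92 kPa.
Pore pressure: u = 9.81×(4.05 − 0) = 39.73 kPa.
Initial effective stress: σ'_0 = σ_v − u = 75.92 − 39.73 = 36.19 kPa.
Final effective stress: σ'_f = σ'_0 + Δσ = 36.19 + 43.7 = 79.89 kPa.
Normally consolidated clay, so the full stress increment lies on the virgin compression line:
S_c = C_c·H/(1+e₀)·log₁₀(σ'_f/σ'_0) = 0.37×4.7/(1+1.23)×log₁₀(79.89/36.19)
    = 0.77982 × 0.3439 = 0.2682 m

S_c ≈ 268 mm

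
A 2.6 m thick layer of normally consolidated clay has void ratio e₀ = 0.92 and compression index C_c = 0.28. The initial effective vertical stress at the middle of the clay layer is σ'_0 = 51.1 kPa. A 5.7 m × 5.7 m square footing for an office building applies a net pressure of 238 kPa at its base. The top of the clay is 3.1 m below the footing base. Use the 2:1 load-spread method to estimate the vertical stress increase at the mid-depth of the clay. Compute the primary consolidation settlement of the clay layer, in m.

Mid-depth of clay below the footing base: z = 3.1 + 2.6/2 = 4.4 m.
Stress increase at mid-clay by the 2:1 spreading method:
Δσ = qBL/((B+z)(L+z)) = 238×5.7×5.7/((5.7+4.4)(5.7+4.4)) = 75.803 kPa
Final effective stress: σ'_f = σ'_0 + Δσ = 51.1 + 75.803 = 126.9 kPa.
Normally consolidated clay, so the full stress increment lies on the virgin compression line:
S_c = C_c·H/(1+e₀)·log₁₀(σ'_f/σ'_0) = 0.28×2.6/(1+0.92)×log₁₀(126.9/51.1)
    = 0.37917 × 0.39504 = 0.1498 m

S_c ≈ 0.15 m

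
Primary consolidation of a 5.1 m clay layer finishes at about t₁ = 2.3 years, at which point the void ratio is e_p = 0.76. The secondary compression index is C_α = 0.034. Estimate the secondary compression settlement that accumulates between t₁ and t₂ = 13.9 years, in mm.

S_s ≈ 77 mm

Secondary compression: S_s = C_α·H/(1+e_p)·log₁₀(t₂/t₁)
S_s = 0.034×5.1/(1+0.76)×log₁₀(13.9/2.3)
    = 0.09852 × 0.7813 = 0.07697 m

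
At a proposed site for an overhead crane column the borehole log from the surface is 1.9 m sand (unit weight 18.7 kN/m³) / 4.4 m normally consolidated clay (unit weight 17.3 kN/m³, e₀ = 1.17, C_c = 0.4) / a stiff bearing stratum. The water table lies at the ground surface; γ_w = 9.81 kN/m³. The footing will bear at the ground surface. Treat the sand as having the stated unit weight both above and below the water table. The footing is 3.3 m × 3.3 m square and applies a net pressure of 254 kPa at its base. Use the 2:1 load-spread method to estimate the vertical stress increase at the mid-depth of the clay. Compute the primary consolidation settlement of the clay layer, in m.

Mid-depth of clay below the ground surface: z = 1.9 + 4.4/2 = 4.1 m.
Total vertical stress at mid-clay: σ_v = 18.7×1.9 + 17.3×2.2 = 73.59 kPa.
Pore pressure: u = 9.81×(4.1 − 0) = 40.221 kPa.
Initial effective stress: σ'_0 = σ_v − u = 73.59 − 40.221 = 33.369 kPa.
Stress increase at mid-clay by the 2:1 spreading method:
Δσ = qBL/((B+z)(L+z)) = 254×3.3×3.3/((3.3+4.1)(3.3+4.1)) = 50.512 kPa
Final effective stress: σ'_f = σ'_0 + Δσ = 33.369 + 50.512 = 83.881 kPa.
Normally consolidated clay, so the full stress increment lies on the virgin compression line:
S_c = C_c·H/(1+e₀)·log₁₀(σ'_f/σ'_0) = 0.4×4.4/(1+1.17)×log₁₀(83.881/33.369)
    = 0.81106 × 0.40032 = 0.3247 m

S_c ≈ 0.325 m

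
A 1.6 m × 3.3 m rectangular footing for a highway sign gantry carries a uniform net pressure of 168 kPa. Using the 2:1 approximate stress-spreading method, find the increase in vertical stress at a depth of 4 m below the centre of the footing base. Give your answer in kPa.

By the 2:1 method the load spreads at 1 horizontal : 2 vertical, so at depth z the loaded area has grown by z in each plan dimension:
Δσ = qBL/((B+z)(L+z)) = 168×1.6×3.3/((1.6+4)(3.3+4)) = 21.699 kPa

Δσ_z ≈ 21.7 kPa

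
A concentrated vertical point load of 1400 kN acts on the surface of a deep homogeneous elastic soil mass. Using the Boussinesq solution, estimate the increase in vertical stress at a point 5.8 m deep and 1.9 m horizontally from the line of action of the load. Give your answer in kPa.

Δσ_z ≈ 15.4 kPa

Boussinesq vertical stress below a point load on an elastic half-space:
Δσ_z = 3P/(2πz²) · [1 + (r/z)²]^(−5/2)
r/z = 1.9/5.8 = 0.32759; [1+(r/z)²]^(−5/2) = 0.77504.
Δσ_z = 3×1400/(2π×5.8²) × 0.77504 = 19.871 × 0.77504 = 15.4 kPa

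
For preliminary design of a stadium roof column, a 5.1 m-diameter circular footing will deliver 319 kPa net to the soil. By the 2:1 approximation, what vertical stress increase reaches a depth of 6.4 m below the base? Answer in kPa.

By the 2:1 method the load spreads at 1 horizontal : 2 vertical, so at depth z the loaded area has grown by z in each plan dimension:
Δσ ≈ qD²/(D+z)² = 319×5.1²/(5.1+6.4)² = 62.739 kPa

Δσ_z ≈ 62.7 kPa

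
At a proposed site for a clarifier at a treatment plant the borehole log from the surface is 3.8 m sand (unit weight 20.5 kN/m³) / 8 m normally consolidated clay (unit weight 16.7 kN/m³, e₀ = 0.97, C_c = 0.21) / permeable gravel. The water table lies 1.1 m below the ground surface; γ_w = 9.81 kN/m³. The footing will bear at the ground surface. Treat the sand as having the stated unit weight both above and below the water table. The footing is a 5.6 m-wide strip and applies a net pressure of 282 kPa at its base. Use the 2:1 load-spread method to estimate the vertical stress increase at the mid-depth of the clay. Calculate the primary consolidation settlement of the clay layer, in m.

Mid-depth of clay below the ground surface: z = 3.8 + 8/2 = 7.8 m.
Total vertical stress at mid-clay: σ_v = 20.5×3.8 + 16.7×4 = 144.7 kPa.
Pore pressure: u = 9.81×(7.8 − 1.1) = 65.727 kPa.
Initial effective stress: σ'_0 = σ_v − u = 144.7 − 65.727 = 78.973 kPa.
Stress increase at mid-clay by the 2:1 spreading method:
Δσ = qB/(B+z) = 282×5.6/(5.6+7.8) = 117.85 kPa
Final effective stress: σ'_f = σ'_0 + Δσ = 78.973 + 117.85 = 196.82 kPa.
Normally consolidated clay, so the full stress increment lies on the virgin compression line:
S_c = C_c·H/(1+e₀)·log₁₀(σ'_f/σ'_0) = 0.21×8/(1+0.97)×log₁₀(196.82/78.973)
    = 0.85279 × 0.39659 = 0.3382 m

S_c ≈ 0.338 m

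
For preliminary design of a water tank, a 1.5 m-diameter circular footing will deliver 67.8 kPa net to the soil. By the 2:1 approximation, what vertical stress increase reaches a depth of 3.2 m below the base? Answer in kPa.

Δσ_z ≈ 6.91 kPa

By the 2:1 method the load spreads at 1 horizontal : 2 vertical, so at depth z the loaded area has grown by z in each plan dimension:
Δσ ≈ qD²/(D+z)² = 67.8×1.5²/(1.5+3.2)² = 6.9058 kPa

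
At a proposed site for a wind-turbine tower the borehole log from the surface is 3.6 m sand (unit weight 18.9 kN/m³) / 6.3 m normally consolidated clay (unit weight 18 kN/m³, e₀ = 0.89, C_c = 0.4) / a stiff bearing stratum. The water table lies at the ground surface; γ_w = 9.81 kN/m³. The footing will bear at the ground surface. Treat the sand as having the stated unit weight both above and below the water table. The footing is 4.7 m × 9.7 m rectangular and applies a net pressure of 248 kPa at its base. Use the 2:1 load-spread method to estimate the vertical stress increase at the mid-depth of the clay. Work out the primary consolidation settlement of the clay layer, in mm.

Mid-depth of clay below the ground surface: z = 3.6 + 6.3/2 = 6.75 m.
Total vertical stress at mid-clay: σ_v = 18.9×3.6 + 18×3.15 = 124.74 kPa.
Pore pressure: u = 9.81×(6.75 − 0) = 66.218 kPa.
Initial effective stress: σ'_0 = σ_v − u = 124.74 − 66.218 = 58.522 kPa.
Stress increase at mid-clay by the 2:1 spreading method:
Δσ = qBL/((B+z)(L+z)) = 248×4.7×9.7/((4.7+6.75)(9.7+6.75)) = 60.027 kPa
Final effective stress: σ'_f = σ'_0 + Δσ = 58.522 + 60.027 = 118.55 kPa.
Normally consolidated clay, so the full stress increment lies on the virgin compression line:
S_c = C_c·H/(1+e₀)·log₁₀(σ'_f/σ'_0) = 0.4×6.3/(1+0.89)×log₁₀(118.55/58.522)
    = 1.3333 × 0.30658 = 0.4088 m

S_c ≈ 409 mm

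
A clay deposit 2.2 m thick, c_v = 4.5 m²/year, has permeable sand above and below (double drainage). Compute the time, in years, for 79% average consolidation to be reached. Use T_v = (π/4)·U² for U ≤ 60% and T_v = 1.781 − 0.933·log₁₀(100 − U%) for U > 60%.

Drainage path length: H_d = H/2 = 1.1 m (double drainage).
U > 60%: T_v = 1.781 − 0.933·log₁₀(100 − 79) = 0.54737.
t = T_v·H_d²/c_v = 0.54737×1.1²/4.5 = 0.1472 years.

t ≈ 0.147 years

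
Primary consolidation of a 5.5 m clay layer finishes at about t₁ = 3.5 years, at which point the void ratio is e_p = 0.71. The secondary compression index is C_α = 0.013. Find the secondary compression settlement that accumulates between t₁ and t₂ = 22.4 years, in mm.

S_s ≈ 33.7 mm

Secondary compression: S_s = C_α·H/(1+e_p)·log₁₀(t₂/t₁)
S_s = 0.013×5.5/(1+0.71)×log₁₀(22.4/3.5)
    = 0.04181 × 0.8062 = 0.03371 m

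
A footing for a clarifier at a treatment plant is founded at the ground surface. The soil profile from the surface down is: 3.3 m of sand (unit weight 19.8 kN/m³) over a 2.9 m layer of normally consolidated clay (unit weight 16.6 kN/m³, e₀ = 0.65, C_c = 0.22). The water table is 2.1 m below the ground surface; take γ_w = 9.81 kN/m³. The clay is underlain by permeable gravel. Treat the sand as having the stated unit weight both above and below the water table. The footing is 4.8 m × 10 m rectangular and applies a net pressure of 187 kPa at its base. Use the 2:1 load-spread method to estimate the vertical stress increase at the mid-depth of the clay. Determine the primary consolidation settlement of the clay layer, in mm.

S_c ≈ 117 mm

Mid-depth of clay below the ground surface: z = 3.3 + 2.9/2 = 4.75 m.
Total vertical stress at mid-clay: σ_v = 19.8×3.3 + 16.6×1.45 = 89.41 kPa.
Pore pressure: u = 9.81×(4.75 − 2.1) = 25.997 kPa.
Initial effective stress: σ'_0 = σ_v − u = 89.41 − 25.997 = 63.413 kPa.
Stress increase at mid-clay by the 2:1 spreading method:
Δσ = qBL/((B+z)(L+z)) = 187×4.8×10/((4.8+4.75)(10+4.75)) = 63.722 kPa
Final effective stress: σ'_f = σ'_0 + Δσ = 63.413 + 63.722 = 127.13 kPa.
Normally consolidated clay, so the full stress increment lies on the virgin compression line:
S_c = C_c·H/(1+e₀)·log₁₀(σ'_f/σ'_0) = 0.22×2.9/(1+0.65)×log₁₀(127.13/63.413)
    = 0.38667 × 0.30207 = 0.1168 m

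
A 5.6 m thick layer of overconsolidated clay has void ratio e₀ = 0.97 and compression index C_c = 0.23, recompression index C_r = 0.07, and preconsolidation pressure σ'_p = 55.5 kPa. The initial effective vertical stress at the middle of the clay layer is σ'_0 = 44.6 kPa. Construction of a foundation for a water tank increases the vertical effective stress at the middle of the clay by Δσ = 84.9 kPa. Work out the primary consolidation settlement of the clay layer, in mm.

Final effective stress: σ'_f = 44.6 + 84.9 = 129.5 kPa.
σ'_f = 129.5 > σ'_p = 55.5 kPa, so the stress path crosses the preconsolidation pressure — recompression up to σ'_p, then virgin compression beyond:
S_c = H/(1+e₀)·[C_r·log₁₀(σ'_p/σ'_0) + C_c·log₁₀(σ'_f/σ'_p)]
    = 5.6/1.97 × [0.07×log₁₀(55.5/44.6) + 0.23×log₁₀(129.5/55.5)]
    = 2.8426 × [0.0066471 + 0.084635] = 0.2595 m

S_c ≈ 259 mm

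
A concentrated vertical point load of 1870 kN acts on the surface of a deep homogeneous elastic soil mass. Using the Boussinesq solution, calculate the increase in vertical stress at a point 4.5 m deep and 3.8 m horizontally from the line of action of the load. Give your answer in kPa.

Δσ_z ≈ 11.5 kPa

Boussinesq vertical stress below a point load on an elastic half-space:
Δσ_z = 3P/(2πz²) · [1 + (r/z)²]^(−5/2)
r/z = 3.8/4.5 = 0.84444; [1+(r/z)²]^(−5/2) = 0.26035.
Δσ_z = 3×1870/(2π×4.5²) × 0.26035 = 44.092 × 0.26035 = 11.48 kPa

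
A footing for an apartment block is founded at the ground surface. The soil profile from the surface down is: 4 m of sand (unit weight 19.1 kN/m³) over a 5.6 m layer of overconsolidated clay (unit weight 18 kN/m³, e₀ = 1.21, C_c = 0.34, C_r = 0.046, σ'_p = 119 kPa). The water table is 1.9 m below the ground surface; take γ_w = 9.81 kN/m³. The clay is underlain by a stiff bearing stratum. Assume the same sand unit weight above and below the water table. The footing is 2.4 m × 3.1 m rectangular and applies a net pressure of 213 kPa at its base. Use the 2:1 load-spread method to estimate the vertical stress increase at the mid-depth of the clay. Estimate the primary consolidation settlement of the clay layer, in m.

S_c ≈ 0.0101 m

Mid-depth of clay below the ground surface: z = 4 + 5.6/2 = 6.8 m.
Total vertical stress at mid-clay: σ_v = 19.1×4 + 18×2.8 = 126.8 kPa.
Pore pressure: u = 9.81×(6.8 − 1.9) = 48.069 kPa.
Initial effective stress: σ'_0 = σ_v − u = 126.8 − 48.069 = 78.731 kPa.
Stress increase at mid-clay by the 2:1 spreading method:
Δσ = qBL/((B+z)(L+z)) = 213×2.4×3.1/((2.4+6.8)(3.1+6.8)) = 17.399 kPa
Final effective stress: σ'_f = 78.731 + 17.399 = 96.13 kPa.
σ'_f = 96.13 ≤ σ'_p = 119 kPa, so the clay remains overconsolidated and only the recompression index applies:
S_c = C_r·H/(1+e₀)·log₁₀(σ'_f/σ'_0) = 0.046×5.6/2.21×log₁₀(96.13/78.731)
    = 0.11656 × 0.086713 = 0.01011 m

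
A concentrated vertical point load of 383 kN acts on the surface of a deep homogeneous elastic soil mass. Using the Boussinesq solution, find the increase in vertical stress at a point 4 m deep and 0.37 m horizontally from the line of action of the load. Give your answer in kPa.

Boussinesq vertical stress below a point load on an elastic half-space:
Δσ_z = 3P/(2πz²) · [1 + (r/z)²]^(−5/2)
r/z = 0.37/4 = 0.0925; [1+(r/z)²]^(−5/2) = 0.97893.
Δσ_z = 3×383/(2π×4²) × 0.97893 = 11.429 × 0.97893 = 11.19 kPa

Δσ_z ≈ 11.2 kPa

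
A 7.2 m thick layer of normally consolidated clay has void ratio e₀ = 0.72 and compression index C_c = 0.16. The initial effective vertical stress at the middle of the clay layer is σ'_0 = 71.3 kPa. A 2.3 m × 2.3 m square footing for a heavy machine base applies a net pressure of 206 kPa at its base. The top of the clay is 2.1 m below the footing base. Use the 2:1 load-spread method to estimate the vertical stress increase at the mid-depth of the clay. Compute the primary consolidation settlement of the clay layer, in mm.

Mid-depth of clay below the footing base: z = 2.1 + 7.2/2 = 5.7 m.
Stress increase at mid-clay by the 2:1 spreading method:
Δσ = qBL/((B+z)(L+z)) = 206×2.3×2.3/((2.3+5.7)(2.3+5.7)) = 17.027 kPa
Final effective stress: σ'_f = σ'_0 + Δσ = 71.3 + 17.027 = 88.327 kPa.
Normally consolidated clay, so the full stress increment lies on the virgin compression line:
S_c = C_c·H/(1+e₀)·log₁₀(σ'_f/σ'_0) = 0.16×7.2/(1+0.72)×log₁₀(88.327/71.3)
    = 0.66977 × 0.093004 = 0.06229 m

S_c ≈ 62.3 mm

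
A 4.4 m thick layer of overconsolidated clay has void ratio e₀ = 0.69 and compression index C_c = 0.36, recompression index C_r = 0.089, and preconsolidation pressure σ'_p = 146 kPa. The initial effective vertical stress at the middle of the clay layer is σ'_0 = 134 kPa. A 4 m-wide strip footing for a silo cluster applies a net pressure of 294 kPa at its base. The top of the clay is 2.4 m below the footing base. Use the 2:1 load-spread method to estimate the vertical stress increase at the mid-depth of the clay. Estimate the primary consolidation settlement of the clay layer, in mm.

S_c ≈ 260 mm

Mid-depth of clay below the footing base: z = 2.4 + 4.4/2 = 4.6 m.
Stress increase at mid-clay by the 2:1 spreading method:
Δσ = qB/(B+z) = 294×4/(4+4.6) = 136.74 kPa
Final effective stress: σ'_f = 134 + 136.74 = 270.74 kPa.
σ'_f = 270.74 > σ'_p = 146 kPa, so the stress path crosses the preconsolidation pressure — recompression up to σ'_p, then virgin compression beyond:
S_c = H/(1+e₀)·[C_r·log₁₀(σ'_p/σ'_0) + C_c·log₁₀(σ'_f/σ'_p)]
    = 4.4/1.69 × [0.089×log₁₀(146/134) + 0.36×log₁₀(270.74/146)]
    = 2.6036 × [0.0033151 + 0.096552] = 0.26 m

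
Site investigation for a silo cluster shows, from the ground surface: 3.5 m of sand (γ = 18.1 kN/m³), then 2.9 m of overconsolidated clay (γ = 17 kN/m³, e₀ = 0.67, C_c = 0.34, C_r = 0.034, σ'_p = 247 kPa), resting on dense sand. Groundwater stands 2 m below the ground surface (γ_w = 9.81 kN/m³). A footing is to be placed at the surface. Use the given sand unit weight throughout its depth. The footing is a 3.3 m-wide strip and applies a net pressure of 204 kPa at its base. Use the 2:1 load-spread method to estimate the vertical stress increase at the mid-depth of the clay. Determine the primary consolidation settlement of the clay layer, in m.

S_c ≈ 0.0223 m

Mid-depth of clay below the ground surface: z = 3.5 + 2.9/2 = 4.95 m.
Total vertical stress at mid-clay: σ_v = 18.1×3.5 + 17×1.45 = 88 kPa.
Pore pressure: u = 9.81×(4.95 − 2) = 28.94 kPa.
Initial effective stress: σ'_0 = σ_v − u = 88 − 28.94 = 59.06 kPa.
Stress increase at mid-clay by the 2:1 spreading method:
Δσ = qB/(B+z) = 204×3.3/(3.3+4.95) = 81.6 kPa
Final effective stress: σ'_f = 59.06 + 81.6 = 140.66 kPa.
σ'_f = 140.66 ≤ σ'_p = 247 kPa, so the clay remains overconsolidated and only the recompression index applies:
S_c = C_r·H/(1+e₀)·log₁₀(σ'_f/σ'_0) = 0.034×2.9/1.67×log₁₀(140.66/59.06)
    = 0.059041 × 0.37688 = 0.02225 m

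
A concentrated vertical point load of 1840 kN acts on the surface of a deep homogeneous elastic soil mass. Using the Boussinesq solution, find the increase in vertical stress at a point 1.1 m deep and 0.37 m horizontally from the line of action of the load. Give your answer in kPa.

Boussinesq vertical stress below a point load on an elastic half-space:
Δσ_z = 3P/(2πz²) · [1 + (r/z)²]^(−5/2)
r/z = 0.37/1.1 = 0.33636; [1+(r/z)²]^(−5/2) = 0.76494.
Δσ_z = 3×1840/(2π×1.1²) × 0.76494 = 726.06 × 0.76494 = 555.4 kPa

Δσ_z ≈ 555 kPa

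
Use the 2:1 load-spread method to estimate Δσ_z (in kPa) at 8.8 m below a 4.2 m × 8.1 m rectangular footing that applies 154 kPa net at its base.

By the 2:1 method the load spreads at 1 horizontal : 2 vertical, so at depth z the loaded area has grown by z in each plan dimension:
Δσ = qBL/((B+z)(L+z)) = 154×4.2×8.1/((4.2+8.8)(8.1+8.8)) = 23.847 kPa

Δσ_z ≈ 23.8 kPa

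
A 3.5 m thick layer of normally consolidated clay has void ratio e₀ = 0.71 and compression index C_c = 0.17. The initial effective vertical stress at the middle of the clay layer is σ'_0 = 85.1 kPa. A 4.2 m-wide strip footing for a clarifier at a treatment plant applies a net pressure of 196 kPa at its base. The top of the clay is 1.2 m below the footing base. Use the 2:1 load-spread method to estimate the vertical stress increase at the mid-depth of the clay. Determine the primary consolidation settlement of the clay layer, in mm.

S_c ≈ 129 mm

Mid-depth of clay below the footing base: z = 1.2 + 3.5/2 = 2.95 m.
Stress increase at mid-clay by the 2:1 spreading method:
Δσ = qB/(B+z) = 196×4.2/(4.2+2.95) = 115.13 kPa
Final effective stress: σ'_f = σ'_0 + Δσ = 85.1 + 115.13 = 200.23 kPa.
Normally consolidated clay, so the full stress increment lies on the virgin compression line:
S_c = C_c·H/(1+e₀)·log₁₀(σ'_f/σ'_0) = 0.17×3.5/(1+0.71)×log₁₀(200.23/85.1)
    = 0.34795 × 0.3716 = 0.1293 m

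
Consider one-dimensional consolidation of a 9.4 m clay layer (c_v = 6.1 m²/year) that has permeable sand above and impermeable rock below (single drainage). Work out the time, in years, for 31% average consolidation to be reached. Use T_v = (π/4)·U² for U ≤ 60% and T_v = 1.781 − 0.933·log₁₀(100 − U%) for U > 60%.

Drainage path length: H_d = H = 9.4 m (single drainage).
U ≤ 60%: T_v = (π/4)·U² = (π/4)×0.31² = 0.075477.
t = T_v·H_d²/c_v = 0.075477×9.4²/6.1 = 1.093 years.

t ≈ 1.09 years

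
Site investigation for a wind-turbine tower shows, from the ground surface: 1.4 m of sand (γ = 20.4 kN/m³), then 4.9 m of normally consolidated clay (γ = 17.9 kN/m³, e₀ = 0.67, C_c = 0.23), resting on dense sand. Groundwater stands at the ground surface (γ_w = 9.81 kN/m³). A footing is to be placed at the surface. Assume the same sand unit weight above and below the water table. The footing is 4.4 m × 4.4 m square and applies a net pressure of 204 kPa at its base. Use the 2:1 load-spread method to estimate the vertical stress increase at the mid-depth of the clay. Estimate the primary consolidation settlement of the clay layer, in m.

Mid-depth of clay below the ground surface: z = 1.4 + 4.9/2 = 3.85 m.
Total vertical stress at mid-clay: σ_v = 20.4×1.4 + 17.9×2.45 = 72.415 kPa.
Pore pressure: u = 9.81×(3.85 − 0) = 37.769 kPa.
Initial effective stress: σ'_0 = σ_v − u = 72.415 − 37.769 = 34.646 kPa.
Stress increase at mid-clay by the 2:1 spreading method:
Δσ = qBL/((B+z)(L+z)) = 204×4.4×4.4/((4.4+3.85)(4.4+3.85)) = 58.027 kPa
Final effective stress: σ'_f = σ'_0 + Δσ = 34.646 + 58.027 = 92.673 kPa.
Normally consolidated clay, so the full stress increment lies on the virgin compression line:
S_c = C_c·H/(1+e₀)·log₁₀(σ'_f/σ'_0) = 0.23×4.9/(1+0.67)×log₁₀(92.673/34.646)
    = 0.67485 × 0.4273 = 0.2884 m

S_c ≈ 0.288 m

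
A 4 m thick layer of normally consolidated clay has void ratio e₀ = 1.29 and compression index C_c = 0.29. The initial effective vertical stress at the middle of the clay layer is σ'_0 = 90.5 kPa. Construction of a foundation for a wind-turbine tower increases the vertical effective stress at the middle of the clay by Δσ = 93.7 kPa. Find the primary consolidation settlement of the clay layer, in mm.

Final effective stress: σ'_f = σ'_0 + Δσ = 90.5 + 93.7 = 184.2 kPa.
Normally consolidated clay, so the full stress increment lies on the virgin compression line:
S_c = C_c·H/(1+e₀)·log₁₀(σ'_f/σ'_0) = 0.29×4/(1+1.29)×log₁₀(184.2/90.5)
    = 0.50655 × 0.30864 = 0.1563 m

S_c ≈ 156 mm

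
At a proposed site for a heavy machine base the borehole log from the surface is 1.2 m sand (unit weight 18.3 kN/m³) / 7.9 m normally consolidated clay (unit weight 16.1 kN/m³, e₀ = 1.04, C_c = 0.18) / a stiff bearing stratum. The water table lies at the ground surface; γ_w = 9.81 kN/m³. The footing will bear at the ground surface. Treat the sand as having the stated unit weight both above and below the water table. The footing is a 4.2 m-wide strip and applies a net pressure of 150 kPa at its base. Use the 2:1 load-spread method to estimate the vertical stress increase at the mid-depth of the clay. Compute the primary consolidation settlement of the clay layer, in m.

Mid-depth of clay below the ground surface: z = 1.2 + 7.9/2 = 5.15 m.
Total vertical stress at mid-clay: σ_v = 18.3×1.2 + 16.1×3.95 = 85.555 kPa.
Pore pressure: u = 9.81×(5.15 − 0) = 50.522 kPa.
Initial effective stress: σ'_0 = σ_v − u = 85.555 − 50.522 = 35.033 kPa.
Stress increase at mid-clay by the 2:1 spreading method:
Δσ = qB/(B+z) = 150×4.2/(4.2+5.15) = 67.38 kPa
Final effective stress: σ'_f = σ'_0 + Δσ = 35.033 + 67.38 = 102.41 kPa.
Normally consolidated clay, so the full stress increment lies on the virgin compression line:
S_c = C_c·H/(1+e₀)·log₁₀(σ'_f/σ'_0) = 0.18×7.9/(1+1.04)×log₁₀(102.41/35.033)
    = 0.69706 × 0.46587 = 0.3247 m

S_c ≈ 0.325 m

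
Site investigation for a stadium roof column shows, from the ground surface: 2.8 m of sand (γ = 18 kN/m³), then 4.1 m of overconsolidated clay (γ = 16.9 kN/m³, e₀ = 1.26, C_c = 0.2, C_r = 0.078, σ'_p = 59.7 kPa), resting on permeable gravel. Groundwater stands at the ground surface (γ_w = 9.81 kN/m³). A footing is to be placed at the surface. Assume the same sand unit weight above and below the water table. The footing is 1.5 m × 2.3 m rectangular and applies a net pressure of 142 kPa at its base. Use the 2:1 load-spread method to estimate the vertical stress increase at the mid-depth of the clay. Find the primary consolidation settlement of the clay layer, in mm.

Mid-depth of clay below the ground surface: z = 2.8 + 4.1/2 = 4.85 m.
Total vertical stress at mid-clay: σ_v = 18×2.8 + 16.9×2.05 = 85.045 kPa.
Pore pressure: u = 9.81×(4.85 − 0) = 47.578 kPa.
Initial effective stress: σ'_0 = σ_v − u = 85.045 − 47.578 = 37.467 kPa.
Stress increase at mid-clay by the 2:1 spreading method:
Δσ = qBL/((B+z)(L+z)) = 142×1.5×2.3/((1.5+4.85)(2.3+4.85)) = 10.79 kPa
Final effective stress: σ'_f = 37.467 + 10.79 = 48.257 kPa.
σ'_f = 48.257 ≤ σ'_p = 59.7 kPa, so the clay remains overconsolidated and only the recompression index applies:
S_c = C_r·H/(1+e₀)·log₁₀(σ'_f/σ'_0) = 0.078×4.1/2.26×log₁₀(48.257/37.467)
    = 0.14151 × 0.10991 = 0.01555 m

S_c ≈ 15.6 mm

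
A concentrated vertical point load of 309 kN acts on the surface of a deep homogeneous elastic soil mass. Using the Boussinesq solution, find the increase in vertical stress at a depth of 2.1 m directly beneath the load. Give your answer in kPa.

Boussinesq vertical stress below a point load on an elastic half-space:
Δσ_z = 3P/(2πz²) · [1 + (r/z)²]^(−5/2)
r/z = 0/2.1 = 0; [1+(r/z)²]^(−5/2) = 1.
Δσ_z = 3×309/(2π×2.1²) × 1 = 33.455 × 1 = 33.45 kPa

Δσ_z ≈ 33.5 kPa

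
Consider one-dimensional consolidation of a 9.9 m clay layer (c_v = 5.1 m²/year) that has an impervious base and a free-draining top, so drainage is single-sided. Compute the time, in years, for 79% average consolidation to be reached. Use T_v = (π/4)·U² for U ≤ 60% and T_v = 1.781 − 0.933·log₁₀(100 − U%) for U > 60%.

Drainage path length: H_d = H = 9.9 m (single drainage).
U > 60%: T_v = 1.781 − 0.933·log₁₀(100 − 79) = 0.54737.
t = T_v·H_d²/c_v = 0.54737×9.9²/5.1 = 10.52 years.

t ≈ 10.5 years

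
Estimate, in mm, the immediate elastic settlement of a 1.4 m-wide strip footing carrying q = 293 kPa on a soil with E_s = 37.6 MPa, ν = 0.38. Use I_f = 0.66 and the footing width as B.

Immediate (elastic) settlement: S_e = q·B·(1−ν²)/E_s · I_f.
E_s = 37.6 MPa = 37600 kPa.
S_e = 293 × 1.4 × (1 − 0.38²) / 37600 × 0.66
    = 293 × 1.4 × 0.8556 / 37600 × 0.66
    = 0.006161 m = 6.161 mm

S_e ≈ 6.16 mm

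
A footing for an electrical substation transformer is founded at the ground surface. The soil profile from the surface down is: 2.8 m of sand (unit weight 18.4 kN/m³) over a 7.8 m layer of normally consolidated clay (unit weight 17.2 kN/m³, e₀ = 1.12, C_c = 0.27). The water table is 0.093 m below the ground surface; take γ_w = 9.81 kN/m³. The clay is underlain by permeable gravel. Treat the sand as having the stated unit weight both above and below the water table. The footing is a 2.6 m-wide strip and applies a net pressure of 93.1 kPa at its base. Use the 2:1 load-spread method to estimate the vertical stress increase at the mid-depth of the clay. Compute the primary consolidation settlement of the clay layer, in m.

Mid-depth of clay below the ground surface: z = 2.8 + 7.8/2 = 6.7 m.
Total vertical stress at mid-clay: σ_v = 18.4×2.8 + 17.2×3.9 = 118.6 kPa.
Pore pressure: u = 9.81×(6.7 − 0.093) = 64.815 kPa.
Initial effective stress: σ'_0 = σ_v − u = 118.6 − 64.815 = 53.785 kPa.
Stress increase at mid-clay by the 2:1 spreading method:
Δσ = qB/(B+z) = 93.1×2.6/(2.6+6.7) = 26.028 kPa
Final effective stress: σ'_f = σ'_0 + Δσ = 53.785 + 26.028 = 79.813 kPa.
Normally consolidated clay, so the full stress increment lies on the virgin compression line:
S_c = C_c·H/(1+e₀)·log₁₀(σ'_f/σ'_0) = 0.27×7.8/(1+1.12)×log₁₀(79.813/53.785)
    = 0.9934 × 0.17141 = 0.1703 m

S_c ≈ 0.17 m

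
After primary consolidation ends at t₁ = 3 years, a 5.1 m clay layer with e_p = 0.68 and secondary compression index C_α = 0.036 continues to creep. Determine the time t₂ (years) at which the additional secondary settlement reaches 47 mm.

t₂ ≈ 8.08 years

S_s = C_α·H/(1+e_p)·log₁₀(t₂/t₁) ⇒ log₁₀(t₂/t₁) = S_s·(1+e_p)/(C_α·H).
log₁₀(t₂/t₁) = 0.047 × (1+0.68) / (0.036×5.1) = 0.4301
t₂ = t₁ × 10^0.4301 = 3 × 2.692 = 8.076 years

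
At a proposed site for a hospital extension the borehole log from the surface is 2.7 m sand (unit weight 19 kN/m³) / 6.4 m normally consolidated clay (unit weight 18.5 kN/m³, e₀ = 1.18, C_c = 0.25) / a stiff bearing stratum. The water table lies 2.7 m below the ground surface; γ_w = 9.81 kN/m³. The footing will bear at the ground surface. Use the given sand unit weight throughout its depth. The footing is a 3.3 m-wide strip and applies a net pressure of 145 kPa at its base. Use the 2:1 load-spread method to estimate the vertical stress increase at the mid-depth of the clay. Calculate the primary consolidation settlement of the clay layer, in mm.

S_c ≈ 161 mm

Mid-depth of clay below the ground surface: z = 2.7 + 6.4/2 = 5.9 m.
Total vertical stress at mid-clay: σ_v = 19×2.7 + 18.5×3.2 = 110.5 kPa.
Pore pressure: u = 9.81×(5.9 − 2.7) = 31.392 kPa.
Initial effective stress: σ'_0 = σ_v − u = 110.5 − 31.392 = 79.108 kPa.
Stress increase at mid-clay by the 2:1 spreading method:
Δσ = qB/(B+z) = 145×3.3/(3.3+5.9) = 52.011 kPa
Final effective stress: σ'_f = σ'_0 + Δσ = 79.108 + 52.011 = 131.12 kPa.
Normally consolidated clay, so the full stress increment lies on the virgin compression line:
S_c = C_c·H/(1+e₀)·log₁₀(σ'_f/σ'_0) = 0.25×6.4/(1+1.18)×log₁₀(131.12/79.108)
    = 0.73394 × 0.21945 = 0.1611 m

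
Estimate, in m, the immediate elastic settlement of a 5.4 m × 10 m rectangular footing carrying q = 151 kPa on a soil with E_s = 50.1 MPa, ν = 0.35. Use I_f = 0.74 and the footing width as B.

Immediate (elastic) settlement: S_e = q·B·(1−ν²)/E_s · I_f.
E_s = 50.1 MPa = 50100 kPa.
S_e = 151 × 5.4 × (1 − 0.35²) / 50100 × 0.74
    = 151 × 5.4 × 0.8775 / 50100 × 0.74
    = 0.01057 m

S_e ≈ 0.0106 m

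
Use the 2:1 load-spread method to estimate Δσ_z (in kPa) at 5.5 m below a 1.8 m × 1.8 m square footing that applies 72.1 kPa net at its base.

Δσ_z ≈ 4.38 kPa

By the 2:1 method the load spreads at 1 horizontal : 2 vertical, so at depth z the loaded area has grown by z in each plan dimension:
Δσ = qBL/((B+z)(L+z)) = 72.1×1.8×1.8/((1.8+5.5)(1.8+5.5)) = 4.3836 kPa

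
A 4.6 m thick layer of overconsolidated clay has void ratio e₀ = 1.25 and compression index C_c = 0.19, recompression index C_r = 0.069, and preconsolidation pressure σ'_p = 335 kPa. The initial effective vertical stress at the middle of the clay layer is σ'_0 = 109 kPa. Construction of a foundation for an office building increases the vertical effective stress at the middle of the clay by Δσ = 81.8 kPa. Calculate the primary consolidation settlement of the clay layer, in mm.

Final effective stress: σ'_f = 109 + 81.8 = 190.8 kPa.
σ'_f = 190.8 ≤ σ'_p = 335 kPa, so the clay remains overconsolidated and only the recompression index applies:
S_c = C_r·H/(1+e₀)·log₁₀(σ'_f/σ'_0) = 0.069×4.6/2.25×log₁₀(190.8/109)
    = 0.14106 × 0.24315 = 0.0343 m

S_c ≈ 34.3 mm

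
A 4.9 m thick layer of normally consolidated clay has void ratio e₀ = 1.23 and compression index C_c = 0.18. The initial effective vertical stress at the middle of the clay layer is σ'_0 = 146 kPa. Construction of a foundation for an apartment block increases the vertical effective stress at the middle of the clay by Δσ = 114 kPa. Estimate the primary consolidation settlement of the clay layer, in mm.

Final effective stress: σ'_f = σ'_0 + Δσ = 146 + 114 = 260 kPa.
Normally consolidated clay, so the full stress increment lies on the virgin compression line:
S_c = C_c·H/(1+e₀)·log₁₀(σ'_f/σ'_0) = 0.18×4.9/(1+1.23)×log₁₀(260/146)
    = 0.39552 × 0.25062 = 0.09913 m

S_c ≈ 99.1 mm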